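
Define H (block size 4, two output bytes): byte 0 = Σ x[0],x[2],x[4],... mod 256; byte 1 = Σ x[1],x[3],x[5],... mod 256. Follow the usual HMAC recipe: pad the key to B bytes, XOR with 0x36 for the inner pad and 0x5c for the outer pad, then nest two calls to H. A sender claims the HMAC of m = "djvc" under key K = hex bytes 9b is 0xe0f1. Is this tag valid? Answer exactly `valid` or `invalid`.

Key hex bytes 9b is 1 byte ≤ B = 4; zero-pad to 4 bytes: K' = 9b 00 00 00.
K' ⊕ ipad = ad 36 36 36; K' ⊕ opad = c7 5c 5c 5c.
Inner hash: even-index sum = 445 mod 256 = 189; odd-index sum = 313 mod 256 = 57 → bd 39.
Outer hash (recomputed tag): even-index sum = 480 mod 256 = 224; odd-index sum = 241 mod 256 = 241 → e0 f1.
Recomputed tag = e0f1; claimed = e0f1 → match.

valid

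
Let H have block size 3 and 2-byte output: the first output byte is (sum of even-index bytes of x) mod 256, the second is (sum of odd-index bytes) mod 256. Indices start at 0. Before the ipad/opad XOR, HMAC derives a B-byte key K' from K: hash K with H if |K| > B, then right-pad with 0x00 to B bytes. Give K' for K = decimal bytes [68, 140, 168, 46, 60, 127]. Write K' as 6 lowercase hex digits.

283900

|K| = 6 > B = 3, so first hash the key.
H(K): even-index sum = 296 mod 256 = 40; odd-index sum = 313 mod 256 = 57 → 28 39.
Zero-pad H(K) = 28 39 to 3 bytes: K' = 28 39 00.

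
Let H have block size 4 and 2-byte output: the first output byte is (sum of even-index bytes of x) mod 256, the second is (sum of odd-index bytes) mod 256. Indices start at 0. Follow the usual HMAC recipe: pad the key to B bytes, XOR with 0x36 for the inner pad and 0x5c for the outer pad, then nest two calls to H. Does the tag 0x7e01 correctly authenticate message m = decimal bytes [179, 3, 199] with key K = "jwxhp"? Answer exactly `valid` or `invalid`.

Key "jwxhp" = 6a 77 78 68 70 is 5 bytes > B = 4, so hash it first: H(key) = 52 df, then zero-pad to 4 bytes: K' = 52 df 00 00.
K' ⊕ ipad = 64 e9 36 36; K' ⊕ opad = 0e 83 5c 5c.
Inner hash: even-index sum = 532 mod 256 = 20; odd-index sum = 290 mod 256 = 34 → 14 22.
Outer hash (recomputed tag): even-index sum = 126 mod 256 = 126; odd-index sum = 257 mod 256 = 1 → 7e 01.
Recomputed tag = 7e01; claimed = 7e01 → match.

valid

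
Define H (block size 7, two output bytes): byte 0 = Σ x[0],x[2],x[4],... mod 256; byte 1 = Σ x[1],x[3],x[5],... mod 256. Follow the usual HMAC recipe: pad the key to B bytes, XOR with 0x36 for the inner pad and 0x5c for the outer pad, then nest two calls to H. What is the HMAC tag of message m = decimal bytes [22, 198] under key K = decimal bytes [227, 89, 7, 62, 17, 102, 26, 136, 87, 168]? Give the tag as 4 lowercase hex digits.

Key decimal bytes [227, 89, 7, 62, 17, 102, 26, 136, 87, 168] = e3 59 07 3e 11 66 1a 88 57 a8 is 10 bytes > B = 7, so hash it first: H(key) = 6c 2d, then zero-pad to 7 bytes: K' = 6c 2d 00 00 00 00 00.
K' ⊕ ipad = 5a 1b 36 36 36 36 36.  K' ⊕ opad = 30 71 5c 5c 5c 5c 5c.
Inner input = (K'⊕ipad) ∥ m = 5a 1b 36 36 36 36 36 ∥ 16 c6.
Inner hash: even-index sum = 450 mod 256 = 194; odd-index sum = 157 mod 256 = 157 → c2 9d.
Outer input = (K'⊕opad) ∥ inner = 30 71 5c 5c 5c 5c 5c ∥ c2 9d.
Outer hash (tag): even-index sum = 481 mod 256 = 225; odd-index sum = 491 mod 256 = 235 → e1 eb.

e1eb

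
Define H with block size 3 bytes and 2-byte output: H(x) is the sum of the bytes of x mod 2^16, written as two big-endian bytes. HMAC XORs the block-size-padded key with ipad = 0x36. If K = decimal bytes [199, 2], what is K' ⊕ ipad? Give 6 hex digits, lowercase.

f13436

Key decimal bytes [199, 2] = c7 02 is 2 bytes ≤ B = 3; zero-pad to 3 bytes: K' = c7 02 00.
XOR each byte with 0x36: c7⊕36=f1, 02⊕36=34, 00⊕36=36.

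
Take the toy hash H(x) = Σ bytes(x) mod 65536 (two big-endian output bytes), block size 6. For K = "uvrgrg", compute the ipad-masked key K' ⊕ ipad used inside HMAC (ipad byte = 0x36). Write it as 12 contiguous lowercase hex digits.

434044514451

Key "uvrgrg" = 75 76 72 67 72 67 is exactly B = 6 bytes: K' = 75 76 72 67 72 67.
XOR each byte with 0x36: 75⊕36=43, 76⊕36=40, 72⊕36=44, 67⊕36=51, 72⊕36=44, 67⊕36=51.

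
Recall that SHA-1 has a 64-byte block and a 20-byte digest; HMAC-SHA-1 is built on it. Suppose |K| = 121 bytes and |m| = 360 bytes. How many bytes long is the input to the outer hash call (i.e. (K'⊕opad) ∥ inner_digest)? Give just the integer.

84

Key is 121 > 64 bytes, so it is hashed to 20 bytes then zero-padded to 64: |K'| = 64.
Outer input = (K'⊕opad) ∥ H(inner) → 64 + 20 = 84 bytes.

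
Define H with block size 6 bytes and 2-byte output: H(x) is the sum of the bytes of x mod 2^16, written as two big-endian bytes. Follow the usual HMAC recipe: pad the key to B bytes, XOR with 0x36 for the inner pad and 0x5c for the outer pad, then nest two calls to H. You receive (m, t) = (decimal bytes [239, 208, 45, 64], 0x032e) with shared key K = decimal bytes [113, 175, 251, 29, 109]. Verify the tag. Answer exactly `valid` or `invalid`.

valid

Key decimal bytes [113, 175, 251, 29, 109] = 71 af fb 1d 6d is 5 bytes ≤ B = 6; zero-pad to 6 bytes: K' = 71 af fb 1d 6d 00.
K' ⊕ ipad = 47 99 cd 2b 5b 36; K' ⊕ opad = 2d f3 a7 41 31 5c.
Inner hash: sum = 71+153+205+43+91+54+239+208+45+64 = 1173 → 04 95.
Outer hash (recomputed tag): sum = 45+243+167+65+49+92+4+149 = 814 → 03 2e.
Recomputed tag = 032e; claimed = 032e → match.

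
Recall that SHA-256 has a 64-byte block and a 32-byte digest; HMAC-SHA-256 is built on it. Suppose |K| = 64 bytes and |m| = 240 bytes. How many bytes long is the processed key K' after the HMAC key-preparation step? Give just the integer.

Key is 64 ≤ 64 bytes, zero-padded: |K'| = 64.

64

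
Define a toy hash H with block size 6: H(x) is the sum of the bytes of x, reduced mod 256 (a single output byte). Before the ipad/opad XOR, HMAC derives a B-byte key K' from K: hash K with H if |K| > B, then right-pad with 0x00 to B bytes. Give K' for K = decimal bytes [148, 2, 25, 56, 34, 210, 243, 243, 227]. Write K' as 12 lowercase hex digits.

a40000000000

|K| = 9 > B = 6, so first hash the key.
H(K): sum = 148+2+25+56+34+210+243+243+227 = 1188; mod 256 = 164 → a4.
Zero-pad H(K) = a4 to 6 bytes: K' = a4 00 00 00 00 00.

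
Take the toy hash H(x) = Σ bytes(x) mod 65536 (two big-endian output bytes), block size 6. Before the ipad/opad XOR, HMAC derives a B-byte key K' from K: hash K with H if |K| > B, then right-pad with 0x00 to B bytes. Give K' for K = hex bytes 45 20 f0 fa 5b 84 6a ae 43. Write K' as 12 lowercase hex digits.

|K| = 9 > B = 6, so first hash the key.
H(K): sum = 69+32+240+250+91+132+106+174+67 = 1161 → 04 89.
Zero-pad H(K) = 04 89 to 6 bytes: K' = 04 89 00 00 00 00.

048900000000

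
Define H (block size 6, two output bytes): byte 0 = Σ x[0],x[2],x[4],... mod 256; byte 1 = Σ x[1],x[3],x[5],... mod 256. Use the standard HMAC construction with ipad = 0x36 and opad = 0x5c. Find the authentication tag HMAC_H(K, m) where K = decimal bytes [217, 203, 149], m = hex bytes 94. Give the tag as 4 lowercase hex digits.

06b8

Key decimal bytes [217, 203, 149] = d9 cb 95 is 3 bytes ≤ B = 6; zero-pad to 6 bytes: K' = d9 cb 95 00 00 00.
K' ⊕ ipad = ef fd a3 36 36 36.  K' ⊕ opad = 85 97 c9 5c 5c 5c.
Inner input = (K'⊕ipad) ∥ m = ef fd a3 36 36 36 ∥ 94.
Inner hash: even-index sum = 604 mod 256 = 92; odd-index sum = 361 mod 256 = 105 → 5c 69.
Outer input = (K'⊕opad) ∥ inner = 85 97 c9 5c 5c 5c ∥ 5c 69.
Outer hash (tag): even-index sum = 518 mod 256 = 6; odd-index sum = 440 mod 256 = 184 → 06 b8.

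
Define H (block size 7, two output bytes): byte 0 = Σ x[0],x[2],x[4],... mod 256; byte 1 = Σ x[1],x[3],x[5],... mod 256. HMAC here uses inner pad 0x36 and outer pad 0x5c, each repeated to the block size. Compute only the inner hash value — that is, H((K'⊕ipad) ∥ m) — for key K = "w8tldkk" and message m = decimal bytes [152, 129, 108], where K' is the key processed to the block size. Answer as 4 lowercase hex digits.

b3c9

Key "w8tldkk" = 77 38 74 6c 64 6b 6b is exactly B = 7 bytes: K' = 77 38 74 6c 64 6b 6b.
K' ⊕ ipad = 41 0e 42 5a 52 5d 5d.
Inner input = 41 0e 42 5a 52 5d 5d ∥ 98 81 6c.
Inner hash: even-index sum = 435 mod 256 = 179; odd-index sum = 457 mod 256 = 201 → b3 c9.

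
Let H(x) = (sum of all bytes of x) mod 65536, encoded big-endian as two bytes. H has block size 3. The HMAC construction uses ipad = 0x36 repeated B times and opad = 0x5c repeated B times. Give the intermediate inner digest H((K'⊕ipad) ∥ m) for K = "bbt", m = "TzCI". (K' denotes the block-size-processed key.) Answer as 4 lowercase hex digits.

Key "bbt" = 62 62 74 is exactly B = 3 bytes: K' = 62 62 74.
K' ⊕ ipad = 54 54 42.
Inner input = 54 54 42 ∥ 54 7a 43 49.
Inner hash: sum = 84+84+66+84+122+67+73 = 580 → 02 44.

0244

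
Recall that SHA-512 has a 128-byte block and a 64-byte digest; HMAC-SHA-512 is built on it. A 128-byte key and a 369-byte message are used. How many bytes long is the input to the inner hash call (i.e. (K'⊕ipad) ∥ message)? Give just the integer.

Key is 128 ≤ 128 bytes, zero-padded: |K'| = 128.
Inner input = (K'⊕ipad) ∥ m → 128 + 369 = 497 bytes.

497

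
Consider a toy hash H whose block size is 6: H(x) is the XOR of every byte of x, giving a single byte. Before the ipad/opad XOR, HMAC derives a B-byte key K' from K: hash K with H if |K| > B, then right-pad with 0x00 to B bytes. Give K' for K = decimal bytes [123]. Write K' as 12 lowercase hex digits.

Key decimal bytes [123] = 7b is 1 byte ≤ B = 6; zero-pad to 6 bytes: K' = 7b 00 00 00 00 00.

7b0000000000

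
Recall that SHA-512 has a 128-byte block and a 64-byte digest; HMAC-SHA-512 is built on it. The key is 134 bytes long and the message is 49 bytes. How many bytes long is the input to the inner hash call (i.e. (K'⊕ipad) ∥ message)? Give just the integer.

177

Key is 134 > 128 bytes, so it is hashed to 64 bytes then zero-padded to 128: |K'| = 128.
Inner input = (K'⊕ipad) ∥ m → 128 + 49 = 177 bytes.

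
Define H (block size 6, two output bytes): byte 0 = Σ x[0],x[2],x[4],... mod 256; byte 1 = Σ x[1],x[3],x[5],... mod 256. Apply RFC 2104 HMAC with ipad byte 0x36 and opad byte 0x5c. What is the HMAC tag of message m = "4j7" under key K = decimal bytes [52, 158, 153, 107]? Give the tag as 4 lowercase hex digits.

Key decimal bytes [52, 158, 153, 107] = 34 9e 99 6b is 4 bytes ≤ B = 6; zero-pad to 6 bytes: K' = 34 9e 99 6b 00 00.
K' ⊕ ipad = 02 a8 af 5d 36 36.  K' ⊕ opad = 68 c2 c5 37 5c 5c.
Inner input = (K'⊕ipad) ∥ m = 02 a8 af 5d 36 36 ∥ 34 6a 37.
Inner hash: even-index sum = 338 mod 256 = 82; odd-index sum = 421 mod 256 = 165 → 52 a5.
Outer input = (K'⊕opad) ∥ inner = 68 c2 c5 37 5c 5c ∥ 52 a5.
Outer hash (tag): even-index sum = 475 mod 256 = 219; odd-index sum = 506 mod 256 = 250 → db fa.

dbfa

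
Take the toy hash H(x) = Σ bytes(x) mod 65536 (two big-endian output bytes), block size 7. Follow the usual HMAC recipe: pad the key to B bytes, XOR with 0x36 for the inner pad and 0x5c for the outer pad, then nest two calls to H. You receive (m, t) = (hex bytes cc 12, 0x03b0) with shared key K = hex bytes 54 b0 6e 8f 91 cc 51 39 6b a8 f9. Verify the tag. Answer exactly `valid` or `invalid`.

valid

Key hex bytes 54 b0 6e 8f 91 cc 51 39 6b a8 f9 is 11 bytes > B = 7, so hash it first: H(key) = 05 f4, then zero-pad to 7 bytes: K' = 05 f4 00 00 00 00 00.
K' ⊕ ipad = 33 c2 36 36 36 36 36; K' ⊕ opad = 59 a8 5c 5c 5c 5c 5c.
Inner hash: sum = 51+194+54+54+54+54+54+204+18 = 737 → 02 e1.
Outer hash (recomputed tag): sum = 89+168+92+92+92+92+92+2+225 = 944 → 03 b0.
Recomputed tag = 03b0; claimed = 03b0 → match.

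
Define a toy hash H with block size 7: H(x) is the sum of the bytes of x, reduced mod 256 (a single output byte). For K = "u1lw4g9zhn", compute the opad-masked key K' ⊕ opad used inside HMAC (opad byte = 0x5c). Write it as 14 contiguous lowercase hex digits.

Key "u1lw4g9zhn" = 75 31 6c 77 34 67 39 7a 68 6e is 10 bytes > B = 7, so hash it first: H(key) = ad, then zero-pad to 7 bytes: K' = ad 00 00 00 00 00 00.
XOR each byte with 0x5c: ad⊕5c=f1, 00⊕5c=5c, 00⊕5c=5c, 00⊕5c=5c, 00⊕5c=5c, 00⊕5c=5c, 00⊕5c=5c.

f15c5c5c5c5c5c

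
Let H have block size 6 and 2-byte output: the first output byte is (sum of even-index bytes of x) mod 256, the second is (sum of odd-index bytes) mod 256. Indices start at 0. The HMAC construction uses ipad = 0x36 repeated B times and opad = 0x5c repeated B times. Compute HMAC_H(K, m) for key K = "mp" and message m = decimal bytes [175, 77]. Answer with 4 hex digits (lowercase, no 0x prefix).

Key "mp" = 6d 70 is 2 bytes ≤ B = 6; zero-pad to 6 bytes: K' = 6d 70 00 00 00 00.
K' ⊕ ipad = 5b 46 36 36 36 36.  K' ⊕ opad = 31 2c 5c 5c 5c 5c.
Inner input = (K'⊕ipad) ∥ m = 5b 46 36 36 36 36 ∥ af 4d.
Inner hash: even-index sum = 374 mod 256 = 118; odd-index sum = 255 mod 256 = 255 → 76 ff.
Outer input = (K'⊕opad) ∥ inner = 31 2c 5c 5c 5c 5c ∥ 76 ff.
Outer hash (tag): even-index sum = 351 mod 256 = 95; odd-index sum = 483 mod 256 = 227 → 5f e3.

5fe3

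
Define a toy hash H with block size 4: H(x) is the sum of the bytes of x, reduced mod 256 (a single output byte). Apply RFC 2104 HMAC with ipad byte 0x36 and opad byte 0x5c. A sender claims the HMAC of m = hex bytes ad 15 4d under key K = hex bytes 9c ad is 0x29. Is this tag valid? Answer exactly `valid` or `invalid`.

Key hex bytes 9c ad is 2 bytes ≤ B = 4; zero-pad to 4 bytes: K' = 9c ad 00 00.
K' ⊕ ipad = aa 9b 36 36; K' ⊕ opad = c0 f1 5c 5c.
Inner hash: sum = 170+155+54+54+173+21+77 = 704; mod 256 = 192 → c0.
Outer hash (recomputed tag): sum = 192+241+92+92+192 = 809; mod 256 = 41 → 29.
Recomputed tag = 29; claimed = 29 → match.

valid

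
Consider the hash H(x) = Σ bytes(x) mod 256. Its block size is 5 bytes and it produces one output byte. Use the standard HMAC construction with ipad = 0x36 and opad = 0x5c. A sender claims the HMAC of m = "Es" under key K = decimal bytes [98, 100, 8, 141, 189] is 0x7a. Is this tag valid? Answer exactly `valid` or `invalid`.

invalid

Key decimal bytes [98, 100, 8, 141, 189] = 62 64 08 8d bd is exactly B = 5 bytes: K' = 62 64 08 8d bd.
K' ⊕ ipad = 54 52 3e bb 8b; K' ⊕ opad = 3e 38 54 d1 e1.
Inner hash: sum = 84+82+62+187+139+69+115 = 738; mod 256 = 226 → e2.
Outer hash (recomputed tag): sum = 62+56+84+209+225+226 = 862; mod 256 = 94 → 5e.
Recomputed tag = 5e; claimed = 7a → mismatch.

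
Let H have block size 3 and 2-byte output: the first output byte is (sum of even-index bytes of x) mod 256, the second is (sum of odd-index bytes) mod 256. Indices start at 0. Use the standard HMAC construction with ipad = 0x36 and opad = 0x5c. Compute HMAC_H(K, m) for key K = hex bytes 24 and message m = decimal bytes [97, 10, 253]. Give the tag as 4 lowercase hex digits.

68ae

Key hex bytes 24 is 1 byte ≤ B = 3; zero-pad to 3 bytes: K' = 24 00 00.
K' ⊕ ipad = 12 36 36.  K' ⊕ opad = 78 5c 5c.
Inner input = (K'⊕ipad) ∥ m = 12 36 36 ∥ 61 0a fd.
Inner hash: even-index sum = 82 mod 256 = 82; odd-index sum = 404 mod 256 = 148 → 52 94.
Outer input = (K'⊕opad) ∥ inner = 78 5c 5c ∥ 52 94.
Outer hash (tag): even-index sum = 360 mod 256 = 104; odd-index sum = 174 mod 256 = 174 → 68 ae.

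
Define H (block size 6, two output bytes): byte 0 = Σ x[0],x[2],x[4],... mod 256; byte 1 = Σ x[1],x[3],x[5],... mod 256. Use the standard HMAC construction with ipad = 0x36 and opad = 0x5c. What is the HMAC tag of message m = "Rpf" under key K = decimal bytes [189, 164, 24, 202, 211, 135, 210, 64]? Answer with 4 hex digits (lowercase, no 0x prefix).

4e00

Key decimal bytes [189, 164, 24, 202, 211, 135, 210, 64] = bd a4 18 ca d3 87 d2 40 is 8 bytes > B = 6, so hash it first: H(key) = 7a 35, then zero-pad to 6 bytes: K' = 7a 35 00 00 00 00.
K' ⊕ ipad = 4c 03 36 36 36 36.  K' ⊕ opad = 26 69 5c 5c 5c 5c.
Inner input = (K'⊕ipad) ∥ m = 4c 03 36 36 36 36 ∥ 52 70 66.
Inner hash: even-index sum = 368 mod 256 = 112; odd-index sum = 223 mod 256 = 223 → 70 df.
Outer input = (K'⊕opad) ∥ inner = 26 69 5c 5c 5c 5c ∥ 70 df.
Outer hash (tag): even-index sum = 334 mod 256 = 78; odd-index sum = 512 mod 256 = 0 → 4e 00.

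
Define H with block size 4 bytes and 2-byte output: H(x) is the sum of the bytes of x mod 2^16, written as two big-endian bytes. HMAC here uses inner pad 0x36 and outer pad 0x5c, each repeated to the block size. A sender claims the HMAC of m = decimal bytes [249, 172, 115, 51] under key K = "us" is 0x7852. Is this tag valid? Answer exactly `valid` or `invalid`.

Key "us" = 75 73 is 2 bytes ≤ B = 4; zero-pad to 4 bytes: K' = 75 73 00 00.
K' ⊕ ipad = 43 45 36 36; K' ⊕ opad = 29 2f 5c 5c.
Inner hash: sum = 67+69+54+54+249+172+115+51 = 831 → 03 3f.
Outer hash (recomputed tag): sum = 41+47+92+92+3+63 = 338 → 01 52.
Recomputed tag = 0152; claimed = 7852 → mismatch.

invalid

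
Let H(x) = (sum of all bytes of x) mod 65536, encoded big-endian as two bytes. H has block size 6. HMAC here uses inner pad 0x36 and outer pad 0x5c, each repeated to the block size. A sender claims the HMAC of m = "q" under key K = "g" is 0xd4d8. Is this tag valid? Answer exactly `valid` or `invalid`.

invalid

Key "g" = 67 is 1 byte ≤ B = 6; zero-pad to 6 bytes: K' = 67 00 00 00 00 00.
K' ⊕ ipad = 51 36 36 36 36 36; K' ⊕ opad = 3b 5c 5c 5c 5c 5c.
Inner hash: sum = 81+54+54+54+54+54+113 = 464 → 01 d0.
Outer hash (recomputed tag): sum = 59+92+92+92+92+92+1+208 = 728 → 02 d8.
Recomputed tag = 02d8; claimed = d4d8 → mismatch.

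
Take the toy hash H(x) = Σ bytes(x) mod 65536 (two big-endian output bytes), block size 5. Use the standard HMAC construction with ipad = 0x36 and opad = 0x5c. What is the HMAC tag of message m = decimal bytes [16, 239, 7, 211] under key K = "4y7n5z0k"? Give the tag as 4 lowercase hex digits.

028e

Key "4y7n5z0k" = 34 79 37 6e 35 7a 30 6b is 8 bytes > B = 5, so hash it first: H(key) = 02 9c, then zero-pad to 5 bytes: K' = 02 9c 00 00 00.
K' ⊕ ipad = 34 aa 36 36 36.  K' ⊕ opad = 5e c0 5c 5c 5c.
Inner input = (K'⊕ipad) ∥ m = 34 aa 36 36 36 ∥ 10 ef 07 d3.
Inner hash: sum = 52+170+54+54+54+16+239+7+211 = 857 → 03 59.
Outer input = (K'⊕opad) ∥ inner = 5e c0 5c 5c 5c ∥ 03 59.
Outer hash (tag): sum = 94+192+92+92+92+3+89 = 654 → 02 8e.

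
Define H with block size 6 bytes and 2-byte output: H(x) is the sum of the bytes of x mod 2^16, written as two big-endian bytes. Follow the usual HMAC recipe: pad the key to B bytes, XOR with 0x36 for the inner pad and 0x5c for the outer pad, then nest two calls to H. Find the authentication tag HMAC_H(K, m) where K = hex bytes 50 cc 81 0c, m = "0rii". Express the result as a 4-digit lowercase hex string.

02b6

Key hex bytes 50 cc 81 0c is 4 bytes ≤ B = 6; zero-pad to 6 bytes: K' = 50 cc 81 0c 00 00.
K' ⊕ ipad = 66 fa b7 3a 36 36.  K' ⊕ opad = 0c 90 dd 50 5c 5c.
Inner input = (K'⊕ipad) ∥ m = 66 fa b7 3a 36 36 ∥ 30 72 69 69.
Inner hash: sum = 102+250+183+58+54+54+48+114+105+105 = 1073 → 04 31.
Outer input = (K'⊕opad) ∥ inner = 0c 90 dd 50 5c 5c ∥ 04 31.
Outer hash (tag): sum = 12+144+221+80+92+92+4+49 = 694 → 02 b6.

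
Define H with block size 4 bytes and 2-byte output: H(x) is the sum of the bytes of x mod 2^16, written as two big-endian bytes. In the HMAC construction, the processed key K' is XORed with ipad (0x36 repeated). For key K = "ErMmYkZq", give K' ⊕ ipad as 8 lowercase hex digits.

35363636

Key "ErMmYkZq" = 45 72 4d 6d 59 6b 5a 71 is 8 bytes > B = 4, so hash it first: H(key) = 03 00, then zero-pad to 4 bytes: K' = 03 00 00 00.
XOR each byte with 0x36: 03⊕36=35, 00⊕36=36, 00⊕36=36, 00⊕36=36.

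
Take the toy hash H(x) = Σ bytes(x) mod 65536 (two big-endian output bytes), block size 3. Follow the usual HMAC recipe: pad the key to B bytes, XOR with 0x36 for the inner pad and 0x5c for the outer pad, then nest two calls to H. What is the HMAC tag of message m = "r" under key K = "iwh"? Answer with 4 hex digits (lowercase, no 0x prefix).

Key "iwh" = 69 77 68 is exactly B = 3 bytes: K' = 69 77 68.
K' ⊕ ipad = 5f 41 5e.  K' ⊕ opad = 35 2b 34.
Inner input = (K'⊕ipad) ∥ m = 5f 41 5e ∥ 72.
Inner hash: sum = 95+65+94+114 = 368 → 01 70.
Outer input = (K'⊕opad) ∥ inner = 35 2b 34 ∥ 01 70.
Outer hash (tag): sum = 53+43+52+1+112 = 261 → 01 05.

0105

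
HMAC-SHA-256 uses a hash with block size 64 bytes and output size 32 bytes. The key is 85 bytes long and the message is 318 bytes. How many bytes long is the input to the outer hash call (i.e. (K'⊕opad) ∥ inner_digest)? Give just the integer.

Key is 85 > 64 bytes, so it is hashed to 32 bytes then zero-padded to 64: |K'| = 64.
Outer input = (K'⊕opad) ∥ H(inner) → 64 + 32 = 96 bytes.

96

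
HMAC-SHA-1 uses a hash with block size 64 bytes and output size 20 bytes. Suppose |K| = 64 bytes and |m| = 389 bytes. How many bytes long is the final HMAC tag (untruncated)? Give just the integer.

20

The tag is one SHA-1 digest: 20 bytes.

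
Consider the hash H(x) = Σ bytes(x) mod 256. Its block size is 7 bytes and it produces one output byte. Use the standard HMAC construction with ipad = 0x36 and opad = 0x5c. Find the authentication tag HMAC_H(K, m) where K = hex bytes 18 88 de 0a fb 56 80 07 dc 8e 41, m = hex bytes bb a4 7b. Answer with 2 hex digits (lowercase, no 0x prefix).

da

Key hex bytes 18 88 de 0a fb 56 80 07 dc 8e 41 is 11 bytes > B = 7, so hash it first: H(key) = 0b, then zero-pad to 7 bytes: K' = 0b 00 00 00 00 00 00.
K' ⊕ ipad = 3d 36 36 36 36 36 36.  K' ⊕ opad = 57 5c 5c 5c 5c 5c 5c.
Inner input = (K'⊕ipad) ∥ m = 3d 36 36 36 36 36 36 ∥ bb a4 7b.
Inner hash: sum = 61+54+54+54+54+54+54+187+164+123 = 859; mod 256 = 91 → 5b.
Outer input = (K'⊕opad) ∥ inner = 57 5c 5c 5c 5c 5c 5c ∥ 5b.
Outer hash (tag): sum = 87+92+92+92+92+92+92+91 = 730; mod 256 = 218 → da.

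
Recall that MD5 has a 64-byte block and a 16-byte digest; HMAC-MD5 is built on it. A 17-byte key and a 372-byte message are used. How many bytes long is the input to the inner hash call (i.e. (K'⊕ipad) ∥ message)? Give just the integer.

436

Key is 17 ≤ 64 bytes, zero-padded: |K'| = 64.
Inner input = (K'⊕ipad) ∥ m → 64 + 372 = 436 bytes.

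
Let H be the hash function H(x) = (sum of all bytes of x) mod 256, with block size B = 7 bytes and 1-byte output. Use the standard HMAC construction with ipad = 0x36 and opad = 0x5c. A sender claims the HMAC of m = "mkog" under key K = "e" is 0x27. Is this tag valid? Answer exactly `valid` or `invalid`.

Key "e" = 65 is 1 byte ≤ B = 7; zero-pad to 7 bytes: K' = 65 00 00 00 00 00 00.
K' ⊕ ipad = 53 36 36 36 36 36 36; K' ⊕ opad = 39 5c 5c 5c 5c 5c 5c.
Inner hash: sum = 83+54+54+54+54+54+54+109+107+111+103 = 837; mod 256 = 69 → 45.
Outer hash (recomputed tag): sum = 57+92+92+92+92+92+92+69 = 678; mod 256 = 166 → a6.
Recomputed tag = a6; claimed = 27 → mismatch.

invalid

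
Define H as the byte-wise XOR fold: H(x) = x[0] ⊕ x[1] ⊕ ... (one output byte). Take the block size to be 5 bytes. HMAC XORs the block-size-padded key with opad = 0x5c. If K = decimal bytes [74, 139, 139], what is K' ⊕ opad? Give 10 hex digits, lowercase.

16d7d75c5c

Key decimal bytes [74, 139, 139] = 4a 8b 8b is 3 bytes ≤ B = 5; zero-pad to 5 bytes: K' = 4a 8b 8b 00 00.
XOR each byte with 0x5c: 4a⊕5c=16, 8b⊕5c=d7, 8b⊕5c=d7, 00⊕5c=5c, 00⊕5c=5c.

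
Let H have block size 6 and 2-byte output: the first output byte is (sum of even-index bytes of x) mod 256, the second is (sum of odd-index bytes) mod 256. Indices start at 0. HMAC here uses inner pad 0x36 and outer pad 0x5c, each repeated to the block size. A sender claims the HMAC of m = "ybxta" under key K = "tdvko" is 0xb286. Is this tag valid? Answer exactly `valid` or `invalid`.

Key "tdvko" = 74 64 76 6b 6f is 5 bytes ≤ B = 6; zero-pad to 6 bytes: K' = 74 64 76 6b 6f 00.
K' ⊕ ipad = 42 52 40 5d 59 36; K' ⊕ opad = 28 38 2a 37 33 5c.
Inner hash: even-index sum = 557 mod 256 = 45; odd-index sum = 443 mod 256 = 187 → 2d bb.
Outer hash (recomputed tag): even-index sum = 178 mod 256 = 178; odd-index sum = 390 mod 256 = 134 → b2 86.
Recomputed tag = b286; claimed = b286 → match.

valid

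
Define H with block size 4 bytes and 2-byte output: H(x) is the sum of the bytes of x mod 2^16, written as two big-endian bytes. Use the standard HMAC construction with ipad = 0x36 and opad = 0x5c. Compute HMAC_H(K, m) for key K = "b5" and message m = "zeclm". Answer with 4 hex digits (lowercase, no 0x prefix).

023f

Key "b5" = 62 35 is 2 bytes ≤ B = 4; zero-pad to 4 bytes: K' = 62 35 00 00.
K' ⊕ ipad = 54 03 36 36.  K' ⊕ opad = 3e 69 5c 5c.
Inner input = (K'⊕ipad) ∥ m = 54 03 36 36 ∥ 7a 65 63 6c 6d.
Inner hash: sum = 84+3+54+54+122+101+99+108+109 = 734 → 02 de.
Outer input = (K'⊕opad) ∥ inner = 3e 69 5c 5c ∥ 02 de.
Outer hash (tag): sum = 62+105+92+92+2+222 = 575 → 02 3f.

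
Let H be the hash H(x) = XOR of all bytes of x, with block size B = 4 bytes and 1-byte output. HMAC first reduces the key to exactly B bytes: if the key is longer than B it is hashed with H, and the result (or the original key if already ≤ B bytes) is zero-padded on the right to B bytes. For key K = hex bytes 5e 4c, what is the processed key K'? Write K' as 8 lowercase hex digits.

Key hex bytes 5e 4c is 2 bytes ≤ B = 4; zero-pad to 4 bytes: K' = 5e 4c 00 00.

5e4c0000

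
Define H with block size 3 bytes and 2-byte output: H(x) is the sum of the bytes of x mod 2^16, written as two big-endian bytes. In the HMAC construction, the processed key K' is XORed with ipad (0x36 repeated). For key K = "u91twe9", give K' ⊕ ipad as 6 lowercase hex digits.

Key "u91twe9" = 75 39 31 74 77 65 39 is 7 bytes > B = 3, so hash it first: H(key) = 02 68, then zero-pad to 3 bytes: K' = 02 68 00.
XOR each byte with 0x36: 02⊕36=34, 68⊕36=5e, 00⊕36=36.

345e36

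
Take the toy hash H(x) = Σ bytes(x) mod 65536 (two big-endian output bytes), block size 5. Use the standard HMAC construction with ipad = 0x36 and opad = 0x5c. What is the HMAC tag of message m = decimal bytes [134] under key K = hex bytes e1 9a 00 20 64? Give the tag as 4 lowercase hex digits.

033c

Key hex bytes e1 9a 00 20 64 is exactly B = 5 bytes: K' = e1 9a 00 20 64.
K' ⊕ ipad = d7 ac 36 16 52.  K' ⊕ opad = bd c6 5c 7c 38.
Inner input = (K'⊕ipad) ∥ m = d7 ac 36 16 52 ∥ 86.
Inner hash: sum = 215+172+54+22+82+134 = 679 → 02 a7.
Outer input = (K'⊕opad) ∥ inner = bd c6 5c 7c 38 ∥ 02 a7.
Outer hash (tag): sum = 189+198+92+124+56+2+167 = 828 → 03 3c.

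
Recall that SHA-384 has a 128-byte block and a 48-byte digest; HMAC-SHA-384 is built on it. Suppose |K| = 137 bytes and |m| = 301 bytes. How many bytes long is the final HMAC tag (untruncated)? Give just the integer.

The tag is one SHA-384 digest: 48 bytes.

48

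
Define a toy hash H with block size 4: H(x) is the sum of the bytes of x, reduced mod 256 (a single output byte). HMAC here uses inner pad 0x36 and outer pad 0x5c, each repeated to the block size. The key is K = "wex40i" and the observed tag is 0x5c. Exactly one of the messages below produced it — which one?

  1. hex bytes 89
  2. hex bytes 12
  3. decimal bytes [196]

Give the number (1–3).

Key "wex40i" = 77 65 78 34 30 69 is 6 bytes > B = 4, so hash it first: H(key) = 21, then zero-pad to 4 bytes: K' = 21 00 00 00.
K' ⊕ ipad = 17 36 36 36; K' ⊕ opad = 7d 5c 5c 5c.
m1: inner = H(17 36 36 36 89) = 42; tag = H(7d 5c 5c 5c 42) = d3
m2: inner = H(17 36 36 36 12) = cb; tag = H(7d 5c 5c 5c cb) = 5c ← matches
m3: inner = H(17 36 36 36 c4) = 7d; tag = H(7d 5c 5c 5c 7d) = 0e

2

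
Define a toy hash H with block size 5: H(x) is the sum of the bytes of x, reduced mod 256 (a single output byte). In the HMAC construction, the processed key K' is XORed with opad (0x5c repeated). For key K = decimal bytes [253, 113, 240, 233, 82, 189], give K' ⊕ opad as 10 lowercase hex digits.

Key decimal bytes [253, 113, 240, 233, 82, 189] = fd 71 f0 e9 52 bd is 6 bytes > B = 5, so hash it first: H(key) = 56, then zero-pad to 5 bytes: K' = 56 00 00 00 00.
XOR each byte with 0x5c: 56⊕5c=0a, 00⊕5c=5c, 00⊕5c=5c, 00⊕5c=5c, 00⊕5c=5c.

0a5c5c5c5c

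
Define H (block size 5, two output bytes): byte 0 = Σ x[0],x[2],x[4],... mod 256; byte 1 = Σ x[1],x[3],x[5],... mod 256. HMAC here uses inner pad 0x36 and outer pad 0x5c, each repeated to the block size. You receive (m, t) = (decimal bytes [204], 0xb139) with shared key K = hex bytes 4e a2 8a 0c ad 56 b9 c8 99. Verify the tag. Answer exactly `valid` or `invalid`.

Key hex bytes 4e a2 8a 0c ad 56 b9 c8 99 is 9 bytes > B = 5, so hash it first: H(key) = d7 cc, then zero-pad to 5 bytes: K' = d7 cc 00 00 00.
K' ⊕ ipad = e1 fa 36 36 36; K' ⊕ opad = 8b 90 5c 5c 5c.
Inner hash: even-index sum = 333 mod 256 = 77; odd-index sum = 508 mod 256 = 252 → 4d fc.
Outer hash (recomputed tag): even-index sum = 575 mod 256 = 63; odd-index sum = 313 mod 256 = 57 → 3f 39.
Recomputed tag = 3f39; claimed = b139 → mismatch.

invalid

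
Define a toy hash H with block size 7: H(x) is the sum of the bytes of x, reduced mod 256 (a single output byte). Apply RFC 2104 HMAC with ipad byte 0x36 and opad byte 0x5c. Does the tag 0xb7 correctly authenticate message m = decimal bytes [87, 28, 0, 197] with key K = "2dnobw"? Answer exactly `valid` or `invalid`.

invalid

Key "2dnobw" = 32 64 6e 6f 62 77 is 6 bytes ≤ B = 7; zero-pad to 7 bytes: K' = 32 64 6e 6f 62 77 00.
K' ⊕ ipad = 04 52 58 59 54 41 36; K' ⊕ opad = 6e 38 32 33 3e 2b 5c.
Inner hash: sum = 4+82+88+89+84+65+54+87+28+0+197 = 778; mod 256 = 10 → 0a.
Outer hash (recomputed tag): sum = 110+56+50+51+62+43+92+10 = 474; mod 256 = 218 → da.
Recomputed tag = da; claimed = b7 → mismatch.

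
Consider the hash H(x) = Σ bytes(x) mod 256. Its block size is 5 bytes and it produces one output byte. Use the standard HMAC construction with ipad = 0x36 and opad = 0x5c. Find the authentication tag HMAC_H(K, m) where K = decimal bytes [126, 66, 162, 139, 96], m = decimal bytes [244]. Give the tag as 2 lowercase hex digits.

Key decimal bytes [126, 66, 162, 139, 96] = 7e 42 a2 8b 60 is exactly B = 5 bytes: K' = 7e 42 a2 8b 60.
K' ⊕ ipad = 48 74 94 bd 56.  K' ⊕ opad = 22 1e fe d7 3c.
Inner input = (K'⊕ipad) ∥ m = 48 74 94 bd 56 ∥ f4.
Inner hash: sum = 72+116+148+189+86+244 = 855; mod 256 = 87 → 57.
Outer input = (K'⊕opad) ∥ inner = 22 1e fe d7 3c ∥ 57.
Outer hash (tag): sum = 34+30+254+215+60+87 = 680; mod 256 = 168 → a8.

a8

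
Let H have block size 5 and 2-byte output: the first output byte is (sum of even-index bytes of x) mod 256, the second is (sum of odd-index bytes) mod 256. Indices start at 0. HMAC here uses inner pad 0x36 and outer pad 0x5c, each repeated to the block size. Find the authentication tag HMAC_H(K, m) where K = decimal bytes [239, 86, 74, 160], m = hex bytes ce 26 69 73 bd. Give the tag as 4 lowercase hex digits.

Key decimal bytes [239, 86, 74, 160] = ef 56 4a a0 is 4 bytes ≤ B = 5; zero-pad to 5 bytes: K' = ef 56 4a a0 00.
K' ⊕ ipad = d9 60 7c 96 36.  K' ⊕ opad = b3 0a 16 fc 5c.
Inner input = (K'⊕ipad) ∥ m = d9 60 7c 96 36 ∥ ce 26 69 73 bd.
Inner hash: even-index sum = 548 mod 256 = 36; odd-index sum = 746 mod 256 = 234 → 24 ea.
Outer input = (K'⊕opad) ∥ inner = b3 0a 16 fc 5c ∥ 24 ea.
Outer hash (tag): even-index sum = 527 mod 256 = 15; odd-index sum = 298 mod 256 = 42 → 0f 2a.

0f2a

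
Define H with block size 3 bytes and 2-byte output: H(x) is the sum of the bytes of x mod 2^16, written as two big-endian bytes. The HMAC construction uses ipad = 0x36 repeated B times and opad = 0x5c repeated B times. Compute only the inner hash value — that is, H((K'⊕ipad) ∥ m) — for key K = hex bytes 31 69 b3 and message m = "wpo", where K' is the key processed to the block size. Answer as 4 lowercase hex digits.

0241

Key hex bytes 31 69 b3 is exactly B = 3 bytes: K' = 31 69 b3.
K' ⊕ ipad = 07 5f 85.
Inner input = 07 5f 85 ∥ 77 70 6f.
Inner hash: sum = 7+95+133+119+112+111 = 577 → 02 41.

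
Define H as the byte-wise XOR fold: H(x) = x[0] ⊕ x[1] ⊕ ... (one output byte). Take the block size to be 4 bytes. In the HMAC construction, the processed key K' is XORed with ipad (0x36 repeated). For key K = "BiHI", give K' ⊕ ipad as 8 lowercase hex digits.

Key "BiHI" = 42 69 48 49 is exactly B = 4 bytes: K' = 42 69 48 49.
XOR each byte with 0x36: 42⊕36=74, 69⊕36=5f, 48⊕36=7e, 49⊕36=7f.

745f7e7f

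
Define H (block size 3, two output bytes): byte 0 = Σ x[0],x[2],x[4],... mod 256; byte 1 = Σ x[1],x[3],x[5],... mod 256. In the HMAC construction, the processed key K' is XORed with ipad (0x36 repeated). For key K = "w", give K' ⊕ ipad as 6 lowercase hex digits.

413636

Key "w" = 77 is 1 byte ≤ B = 3; zero-pad to 3 bytes: K' = 77 00 00.
XOR each byte with 0x36: 77⊕36=41, 00⊕36=36, 00⊕36=36.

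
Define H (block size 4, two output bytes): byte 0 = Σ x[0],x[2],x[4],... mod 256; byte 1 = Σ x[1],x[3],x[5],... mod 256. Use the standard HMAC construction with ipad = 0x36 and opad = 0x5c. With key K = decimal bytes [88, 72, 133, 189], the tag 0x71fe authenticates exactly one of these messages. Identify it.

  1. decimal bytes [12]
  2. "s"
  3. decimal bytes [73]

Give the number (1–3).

Key decimal bytes [88, 72, 133, 189] = 58 48 85 bd is exactly B = 4 bytes: K' = 58 48 85 bd.
K' ⊕ ipad = 6e 7e b3 8b; K' ⊕ opad = 04 14 d9 e1.
m1: inner = H(6e 7e b3 8b 0c) = 2d 09; tag = H(04 14 d9 e1 2d 09) = 0afe
m2: inner = H(6e 7e b3 8b 73) = 94 09; tag = H(04 14 d9 e1 94 09) = 71fe ← matches
m3: inner = H(6e 7e b3 8b 49) = 6a 09; tag = H(04 14 d9 e1 6a 09) = 47fe

2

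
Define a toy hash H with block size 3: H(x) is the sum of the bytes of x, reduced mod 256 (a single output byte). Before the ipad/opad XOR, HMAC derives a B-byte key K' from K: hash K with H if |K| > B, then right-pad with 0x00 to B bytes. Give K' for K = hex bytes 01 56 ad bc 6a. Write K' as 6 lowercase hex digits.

2a0000

|K| = 5 > B = 3, so first hash the key.
H(K): sum = 1+86+173+188+106 = 554; mod 256 = 42 → 2a.
Zero-pad H(K) = 2a to 3 bytes: K' = 2a 00 00.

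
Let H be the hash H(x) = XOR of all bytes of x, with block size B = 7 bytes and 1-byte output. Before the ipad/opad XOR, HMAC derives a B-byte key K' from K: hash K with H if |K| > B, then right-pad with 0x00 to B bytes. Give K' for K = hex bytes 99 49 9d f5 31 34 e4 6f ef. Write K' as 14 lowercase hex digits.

|K| = 9 > B = 7, so first hash the key.
H(K): XOR 99⊕49⊕9d⊕f5⊕31⊕34⊕e4⊕6f⊕ef = d9.
Zero-pad H(K) = d9 to 7 bytes: K' = d9 00 00 00 00 00 00.

d9000000000000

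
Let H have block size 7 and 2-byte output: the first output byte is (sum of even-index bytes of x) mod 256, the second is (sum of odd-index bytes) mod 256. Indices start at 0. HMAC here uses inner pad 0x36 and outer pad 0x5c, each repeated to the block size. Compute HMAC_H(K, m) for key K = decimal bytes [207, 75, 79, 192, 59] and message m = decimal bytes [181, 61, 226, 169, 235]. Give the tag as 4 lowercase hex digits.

94aa

Key decimal bytes [207, 75, 79, 192, 59] = cf 4b 4f c0 3b is 5 bytes ≤ B = 7; zero-pad to 7 bytes: K' = cf 4b 4f c0 3b 00 00.
K' ⊕ ipad = f9 7d 79 f6 0d 36 36.  K' ⊕ opad = 93 17 13 9c 67 5c 5c.
Inner input = (K'⊕ipad) ∥ m = f9 7d 79 f6 0d 36 36 ∥ b5 3d e2 a9 eb.
Inner hash: even-index sum = 667 mod 256 = 155; odd-index sum = 1067 mod 256 = 43 → 9b 2b.
Outer input = (K'⊕opad) ∥ inner = 93 17 13 9c 67 5c 5c ∥ 9b 2b.
Outer hash (tag): even-index sum = 404 mod 256 = 148; odd-index sum = 426 mod 256 = 170 → 94 aa.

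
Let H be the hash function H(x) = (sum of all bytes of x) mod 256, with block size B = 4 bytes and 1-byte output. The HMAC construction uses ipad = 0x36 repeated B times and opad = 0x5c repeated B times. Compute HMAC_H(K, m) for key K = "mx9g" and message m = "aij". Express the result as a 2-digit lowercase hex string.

Key "mx9g" = 6d 78 39 67 is exactly B = 4 bytes: K' = 6d 78 39 67.
K' ⊕ ipad = 5b 4e 0f 51.  K' ⊕ opad = 31 24 65 3b.
Inner input = (K'⊕ipad) ∥ m = 5b 4e 0f 51 ∥ 61 69 6a.
Inner hash: sum = 91+78+15+81+97+105+106 = 573; mod 256 = 61 → 3d.
Outer input = (K'⊕opad) ∥ inner = 31 24 65 3b ∥ 3d.
Outer hash (tag): sum = 49+36+101+59+61 = 306; mod 256 = 50 → 32.

32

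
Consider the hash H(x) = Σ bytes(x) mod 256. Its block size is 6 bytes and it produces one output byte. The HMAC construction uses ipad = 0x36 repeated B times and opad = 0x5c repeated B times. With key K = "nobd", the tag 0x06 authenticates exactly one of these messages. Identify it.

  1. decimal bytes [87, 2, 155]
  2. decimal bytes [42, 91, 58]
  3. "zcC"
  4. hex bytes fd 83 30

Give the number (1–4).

Key "nobd" = 6e 6f 62 64 is 4 bytes ≤ B = 6; zero-pad to 6 bytes: K' = 6e 6f 62 64 00 00.
K' ⊕ ipad = 58 59 54 52 36 36; K' ⊕ opad = 32 33 3e 38 5c 5c.
m1: inner = H(58 59 54 52 36 36 57 02 9b) = b7; tag = H(32 33 3e 38 5c 5c b7) = 4a
m2: inner = H(58 59 54 52 36 36 2a 5b 3a) = 82; tag = H(32 33 3e 38 5c 5c 82) = 15
m3: inner = H(58 59 54 52 36 36 7a 63 43) = e3; tag = H(32 33 3e 38 5c 5c e3) = 76
m4: inner = H(58 59 54 52 36 36 fd 83 30) = 73; tag = H(32 33 3e 38 5c 5c 73) = 06 ← matches

4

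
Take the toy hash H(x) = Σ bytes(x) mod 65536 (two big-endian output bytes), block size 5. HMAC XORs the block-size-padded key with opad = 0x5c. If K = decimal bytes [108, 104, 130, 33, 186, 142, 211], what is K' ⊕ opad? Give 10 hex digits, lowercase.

5fce5c5c5c

Key decimal bytes [108, 104, 130, 33, 186, 142, 211] = 6c 68 82 21 ba 8e d3 is 7 bytes > B = 5, so hash it first: H(key) = 03 92, then zero-pad to 5 bytes: K' = 03 92 00 00 00.
XOR each byte with 0x5c: 03⊕5c=5f, 92⊕5c=ce, 00⊕5c=5c, 00⊕5c=5c, 00⊕5c=5c.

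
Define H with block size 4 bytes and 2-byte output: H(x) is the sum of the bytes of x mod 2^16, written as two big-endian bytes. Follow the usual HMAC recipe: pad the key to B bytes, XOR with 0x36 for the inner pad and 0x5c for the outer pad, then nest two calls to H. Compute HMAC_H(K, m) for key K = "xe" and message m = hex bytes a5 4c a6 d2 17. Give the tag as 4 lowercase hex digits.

01a5

Key "xe" = 78 65 is 2 bytes ≤ B = 4; zero-pad to 4 bytes: K' = 78 65 00 00.
K' ⊕ ipad = 4e 53 36 36.  K' ⊕ opad = 24 39 5c 5c.
Inner input = (K'⊕ipad) ∥ m = 4e 53 36 36 ∥ a5 4c a6 d2 17.
Inner hash: sum = 78+83+54+54+165+76+166+210+23 = 909 → 03 8d.
Outer input = (K'⊕opad) ∥ inner = 24 39 5c 5c ∥ 03 8d.
Outer hash (tag): sum = 36+57+92+92+3+141 = 421 → 01 a5.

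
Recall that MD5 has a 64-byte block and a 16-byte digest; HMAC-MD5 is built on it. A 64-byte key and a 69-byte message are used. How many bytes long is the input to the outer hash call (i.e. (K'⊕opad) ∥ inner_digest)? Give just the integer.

80

Key is 64 ≤ 64 bytes, zero-padded: |K'| = 64.
Outer input = (K'⊕opad) ∥ H(inner) → 64 + 16 = 80 bytes.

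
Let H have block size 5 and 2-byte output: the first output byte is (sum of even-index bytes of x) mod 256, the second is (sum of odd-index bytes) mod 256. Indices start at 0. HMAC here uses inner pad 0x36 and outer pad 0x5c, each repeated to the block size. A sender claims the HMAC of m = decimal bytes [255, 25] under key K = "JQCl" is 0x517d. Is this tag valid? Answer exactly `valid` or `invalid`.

valid

Key "JQCl" = 4a 51 43 6c is 4 bytes ≤ B = 5; zero-pad to 5 bytes: K' = 4a 51 43 6c 00.
K' ⊕ ipad = 7c 67 75 5a 36; K' ⊕ opad = 16 0d 1f 30 5c.
Inner hash: even-index sum = 320 mod 256 = 64; odd-index sum = 448 mod 256 = 192 → 40 c0.
Outer hash (recomputed tag): even-index sum = 337 mod 256 = 81; odd-index sum = 125 mod 256 = 125 → 51 7d.
Recomputed tag = 517d; claimed = 517d → match.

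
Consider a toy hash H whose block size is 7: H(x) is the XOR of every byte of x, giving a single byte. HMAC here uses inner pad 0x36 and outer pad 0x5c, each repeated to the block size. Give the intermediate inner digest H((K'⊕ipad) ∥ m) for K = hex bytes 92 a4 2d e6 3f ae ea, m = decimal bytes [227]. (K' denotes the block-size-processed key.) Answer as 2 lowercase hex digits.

53

Key hex bytes 92 a4 2d e6 3f ae ea is exactly B = 7 bytes: K' = 92 a4 2d e6 3f ae ea.
K' ⊕ ipad = a4 92 1b d0 09 98 dc.
Inner input = a4 92 1b d0 09 98 dc ∥ e3.
Inner hash: XOR a4⊕92⊕1b⊕d0⊕09⊕98⊕dc⊕e3 = 53.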